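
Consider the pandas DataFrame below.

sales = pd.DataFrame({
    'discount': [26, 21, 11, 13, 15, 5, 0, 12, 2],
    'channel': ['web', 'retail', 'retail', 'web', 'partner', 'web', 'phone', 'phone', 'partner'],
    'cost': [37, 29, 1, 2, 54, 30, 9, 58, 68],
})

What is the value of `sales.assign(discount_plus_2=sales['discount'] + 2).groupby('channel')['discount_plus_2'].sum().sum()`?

add column discount_plus_2 = sales['discount'] + 2:
   discount  channel  cost  discount_plus_2
0        26      web    37               28
1        21   retail    29               23
2        11   retail     1               13
3        13      web     2               15
4        15  partner    54               17
5         5      web    30                7
6         0    phone     9                2
7        12    phone    58               14
8         2  partner    68                4
group by channel, sum of discount_plus_2:
channel
partner    21
phone      16
retail     36
web        50
Name: discount_plus_2, dtype: int64
The sum of the resulting series is 123.

123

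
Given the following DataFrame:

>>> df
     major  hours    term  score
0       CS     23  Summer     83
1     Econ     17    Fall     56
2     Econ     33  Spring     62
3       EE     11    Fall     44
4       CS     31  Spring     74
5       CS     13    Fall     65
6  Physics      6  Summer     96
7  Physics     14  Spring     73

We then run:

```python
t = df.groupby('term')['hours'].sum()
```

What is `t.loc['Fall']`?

group by term, sum of hours:
term
Fall      41
Spring    78
Summer    29
Name: hours, dtype: int64
The value at index 'Fall' is 41.

41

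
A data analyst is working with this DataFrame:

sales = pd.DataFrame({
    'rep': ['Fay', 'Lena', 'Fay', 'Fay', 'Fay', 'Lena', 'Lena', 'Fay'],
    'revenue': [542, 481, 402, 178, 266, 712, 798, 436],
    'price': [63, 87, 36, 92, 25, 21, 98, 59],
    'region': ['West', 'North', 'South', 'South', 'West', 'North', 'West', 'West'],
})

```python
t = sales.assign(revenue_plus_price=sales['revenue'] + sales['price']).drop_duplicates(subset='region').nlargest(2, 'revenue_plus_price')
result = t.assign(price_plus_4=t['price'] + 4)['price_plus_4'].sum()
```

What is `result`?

add column revenue_plus_price = sales['revenue'] + sales['price']:
    rep  revenue  price region  revenue_plus_price
0   Fay      542     63   West                 605
1  Lena      481     87  North                 568
2   Fay      402     36  South                 438
3   Fay      178     92  South                 270
4   Fay      266     25   West                 291
5  Lena      712     21  North                 733
6  Lena      798     98   West                 896
7   Fay      436     59   West                 495
drop duplicate region (keep=first):
    rep  revenue  price region  revenue_plus_price
0   Fay      542     63   West                 605
1  Lena      481     87  North                 568
2   Fay      402     36  South                 438
take 2 rows with largest revenue_plus_price:
    rep  revenue  price region  revenue_plus_price
0   Fay      542     63   West                 605
1  Lena      481     87  North                 568
add column price_plus_4 = t['price'] + 4:
    rep  revenue  price region  revenue_plus_price  price_plus_4
0   Fay      542     63   West                 605            67
1  Lena      481     87  North                 568            91
Hence 158.

158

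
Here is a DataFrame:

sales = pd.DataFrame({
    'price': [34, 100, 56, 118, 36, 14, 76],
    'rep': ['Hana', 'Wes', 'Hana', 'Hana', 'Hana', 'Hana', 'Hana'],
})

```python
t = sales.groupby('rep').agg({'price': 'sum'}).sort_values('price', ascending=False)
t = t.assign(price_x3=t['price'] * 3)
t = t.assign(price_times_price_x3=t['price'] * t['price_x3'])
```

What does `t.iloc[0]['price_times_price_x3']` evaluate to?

group by rep, sum of price:
      price
rep        
Hana    334
Wes     100
sort by price descending:
      price
rep        
Hana    334
Wes     100
add column price_x3 = t['price'] * 3:
      price  price_x3
rep                  
Hana    334      1002
Wes     100       300
add column price_times_price_x3 = t['price'] * t['price_x3']:
      price  price_x3  price_times_price_x3
rep                                        
Hana    334      1002                334668
Wes     100       300                 30000
Finally, value at position 0, column 'price_times_price_x3' = 334668.

334668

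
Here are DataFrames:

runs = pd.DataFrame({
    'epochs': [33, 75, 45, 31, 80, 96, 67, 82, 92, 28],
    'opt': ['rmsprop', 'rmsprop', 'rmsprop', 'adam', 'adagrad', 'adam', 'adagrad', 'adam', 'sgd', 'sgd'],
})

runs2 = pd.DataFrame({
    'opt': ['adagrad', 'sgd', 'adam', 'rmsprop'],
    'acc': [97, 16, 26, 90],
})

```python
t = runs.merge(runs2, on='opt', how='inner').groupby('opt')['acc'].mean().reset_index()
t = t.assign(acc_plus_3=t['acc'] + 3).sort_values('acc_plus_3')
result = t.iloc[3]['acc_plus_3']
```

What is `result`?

merge on 'opt' (how='inner') → 10 rows:
   epochs      opt  acc
0      33  rmsprop   90
1      75  rmsprop   90
2      45  rmsprop   90
3      31     adam   26
4      80  adagrad   97
5      96     adam   26
6      67  adagrad   97
7      82     adam   26
8      92      sgd   16
9      28      sgd   16
group by opt, mean of acc:
opt
adagrad    97.0
adam       26.0
rmsprop    90.0
sgd        16.0
Name: acc, dtype: float64
reset_index():
       opt   acc
0  adagrad  97.0
1     adam  26.0
2  rmsprop  90.0
3      sgd  16.0
add column acc_plus_3 = t['acc'] + 3:
       opt   acc  acc_plus_3
0  adagrad  97.0       100.0
1     adam  26.0        29.0
2  rmsprop  90.0        93.0
3      sgd  16.0        19.0
sort by acc_plus_3:
       opt   acc  acc_plus_3
3      sgd  16.0        19.0
1     adam  26.0        29.0
2  rmsprop  90.0        93.0
0  adagrad  97.0       100.0
Reading off the value at position 3, column 'acc_plus_3', we get 100.0.

100.0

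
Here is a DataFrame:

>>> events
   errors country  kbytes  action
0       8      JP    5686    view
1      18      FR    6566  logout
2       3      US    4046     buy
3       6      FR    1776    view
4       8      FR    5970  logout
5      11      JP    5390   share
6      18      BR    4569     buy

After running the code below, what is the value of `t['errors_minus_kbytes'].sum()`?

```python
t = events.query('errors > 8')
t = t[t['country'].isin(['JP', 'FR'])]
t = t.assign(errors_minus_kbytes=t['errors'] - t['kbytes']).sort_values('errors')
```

-11927

filter rows where errors > 8:
   errors country  kbytes  action
1      18      FR    6566  logout
5      11      JP    5390   share
6      18      BR    4569     buy
filter rows where country in ['JP', 'FR']:
   errors country  kbytes  action
1      18      FR    6566  logout
5      11      JP    5390   share
add column errors_minus_kbytes = t['errors'] - t['kbytes']:
   errors country  kbytes  action  errors_minus_kbytes
1      18      FR    6566  logout                -6548
5      11      JP    5390   share                -5379
sort by errors:
   errors country  kbytes  action  errors_minus_kbytes
5      11      JP    5390   share                -5379
1      18      FR    6566  logout                -6548
Reading off the sum of column 'errors_minus_kbytes', we get -11927.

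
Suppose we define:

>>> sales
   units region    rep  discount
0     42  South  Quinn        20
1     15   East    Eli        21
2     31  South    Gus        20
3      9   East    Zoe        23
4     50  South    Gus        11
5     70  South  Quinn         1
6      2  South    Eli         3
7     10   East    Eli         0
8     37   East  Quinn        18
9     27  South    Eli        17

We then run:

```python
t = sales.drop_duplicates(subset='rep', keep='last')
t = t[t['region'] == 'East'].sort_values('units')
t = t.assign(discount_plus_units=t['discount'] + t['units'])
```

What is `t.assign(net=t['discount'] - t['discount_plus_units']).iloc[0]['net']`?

-9

drop duplicate rep (keep=last):
   units region    rep  discount
3      9   East    Zoe        23
4     50  South    Gus        11
8     37   East  Quinn        18
9     27  South    Eli        17
filter rows where region == 'East':
   units region    rep  discount
3      9   East    Zoe        23
8     37   East  Quinn        18
sort by units:
   units region    rep  discount
3      9   East    Zoe        23
8     37   East  Quinn        18
add column discount_plus_units = t['discount'] + t['units']:
   units region    rep  discount  discount_plus_units
3      9   East    Zoe        23                   32
8     37   East  Quinn        18                   55
add column net = t['discount'] - t['discount_plus_units']:
   units region    rep  discount  discount_plus_units  net
3      9   East    Zoe        23                   32   -9
8     37   East  Quinn        18                   55  -37
Hence -9.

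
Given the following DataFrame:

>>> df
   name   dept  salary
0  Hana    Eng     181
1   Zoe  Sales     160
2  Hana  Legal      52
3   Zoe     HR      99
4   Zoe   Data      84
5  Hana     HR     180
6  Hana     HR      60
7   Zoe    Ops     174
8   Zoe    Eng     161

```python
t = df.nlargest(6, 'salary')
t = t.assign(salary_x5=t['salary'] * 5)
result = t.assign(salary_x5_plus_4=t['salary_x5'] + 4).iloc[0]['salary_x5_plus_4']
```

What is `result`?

take 6 rows with largest salary:
   name   dept  salary
0  Hana    Eng     181
5  Hana     HR     180
7   Zoe    Ops     174
8   Zoe    Eng     161
1   Zoe  Sales     160
3   Zoe     HR      99
add column salary_x5 = t['salary'] * 5:
   name   dept  salary  salary_x5
0  Hana    Eng     181        905
5  Hana     HR     180        900
7   Zoe    Ops     174        870
8   Zoe    Eng     161        805
1   Zoe  Sales     160        800
3   Zoe     HR      99        495
add column salary_x5_plus_4 = t['salary_x5'] + 4:
   name   dept  salary  salary_x5  salary_x5_plus_4
0  Hana    Eng     181        905               909
5  Hana     HR     180        900               904
7   Zoe    Ops     174        870               874
8   Zoe    Eng     161        805               809
1   Zoe  Sales     160        800               804
3   Zoe     HR      99        495               499
So iloc[0]['salary_x5_plus_4'] = 909.

909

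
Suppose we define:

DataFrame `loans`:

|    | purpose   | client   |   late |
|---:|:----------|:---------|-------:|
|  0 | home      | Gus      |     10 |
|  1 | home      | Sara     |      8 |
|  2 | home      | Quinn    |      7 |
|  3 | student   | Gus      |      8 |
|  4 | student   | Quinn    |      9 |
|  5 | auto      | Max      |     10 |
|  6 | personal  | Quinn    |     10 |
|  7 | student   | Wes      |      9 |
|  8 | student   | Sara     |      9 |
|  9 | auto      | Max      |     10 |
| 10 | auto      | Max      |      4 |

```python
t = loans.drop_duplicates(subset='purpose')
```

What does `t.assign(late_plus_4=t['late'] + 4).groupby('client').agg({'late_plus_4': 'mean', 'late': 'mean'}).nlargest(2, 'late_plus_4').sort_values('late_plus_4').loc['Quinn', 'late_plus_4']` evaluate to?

drop duplicate purpose (keep=first):
    purpose client  late
0      home    Gus    10
3   student    Gus     8
5      auto    Max    10
6  personal  Quinn    10
add column late_plus_4 = t['late'] + 4:
    purpose client  late  late_plus_4
0      home    Gus    10           14
3   student    Gus     8           12
5      auto    Max    10           14
6  personal  Quinn    10           14
group by client: mean(late_plus_4), mean(late):
        late_plus_4  late
client                   
Gus            13.0   9.0
Max            14.0  10.0
Quinn          14.0  10.0
take 2 rows with largest late_plus_4:
        late_plus_4  late
client                   
Max            14.0  10.0
Quinn          14.0  10.0
sort by late_plus_4:
        late_plus_4  late
client                   
Max            14.0  10.0
Quinn          14.0  10.0

14.0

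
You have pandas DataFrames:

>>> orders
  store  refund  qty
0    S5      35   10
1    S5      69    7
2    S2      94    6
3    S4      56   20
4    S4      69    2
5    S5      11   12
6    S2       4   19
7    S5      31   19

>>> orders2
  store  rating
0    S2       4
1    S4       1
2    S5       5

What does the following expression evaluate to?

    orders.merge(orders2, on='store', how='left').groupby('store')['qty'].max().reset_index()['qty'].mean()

merge on 'store' (how='left') → 8 rows:
  store  refund  qty  rating
0    S5      35   10       5
1    S5      69    7       5
2    S2      94    6       4
3    S4      56   20       1
4    S4      69    2       1
5    S5      11   12       5
6    S2       4   19       4
7    S5      31   19       5
group by store, max of qty:
store
S2    19
S4    20
S5    19
Name: qty, dtype: int64
reset_index():
  store  qty
0    S2   19
1    S4   20
2    S5   19
So mean() = 19.3333333333.

19.3333333333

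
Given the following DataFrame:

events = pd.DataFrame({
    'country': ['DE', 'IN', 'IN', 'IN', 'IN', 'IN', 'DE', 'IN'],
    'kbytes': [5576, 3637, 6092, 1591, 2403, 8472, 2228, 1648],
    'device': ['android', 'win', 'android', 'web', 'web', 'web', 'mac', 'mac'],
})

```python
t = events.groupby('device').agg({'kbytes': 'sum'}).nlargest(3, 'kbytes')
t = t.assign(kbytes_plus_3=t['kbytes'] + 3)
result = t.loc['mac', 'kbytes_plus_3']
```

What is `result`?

3879

group by device, sum of kbytes:
         kbytes
device         
android   11668
mac        3876
web       12466
win        3637
take 3 rows with largest kbytes:
         kbytes
device         
web       12466
android   11668
mac        3876
add column kbytes_plus_3 = t['kbytes'] + 3:
         kbytes  kbytes_plus_3
device                        
web       12466          12469
android   11668          11671
mac        3876           3879
Taking the value at row 'mac', column 'kbytes_plus_3' gives 3879.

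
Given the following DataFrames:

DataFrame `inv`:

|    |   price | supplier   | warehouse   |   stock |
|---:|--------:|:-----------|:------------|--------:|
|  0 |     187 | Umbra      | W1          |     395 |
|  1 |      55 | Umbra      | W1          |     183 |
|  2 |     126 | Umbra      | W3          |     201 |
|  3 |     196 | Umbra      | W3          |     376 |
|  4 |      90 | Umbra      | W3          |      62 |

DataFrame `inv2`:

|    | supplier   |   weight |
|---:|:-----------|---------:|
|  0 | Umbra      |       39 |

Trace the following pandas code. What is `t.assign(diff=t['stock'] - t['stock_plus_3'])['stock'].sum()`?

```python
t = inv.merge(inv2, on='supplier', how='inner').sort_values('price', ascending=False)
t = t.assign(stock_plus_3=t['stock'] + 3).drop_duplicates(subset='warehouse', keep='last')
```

merge on 'supplier' (how='inner') → 5 rows:
   price supplier warehouse  stock  weight
0    187    Umbra        W1    395      39
1     55    Umbra        W1    183      39
2    126    Umbra        W3    201      39
3    196    Umbra        W3    376      39
4     90    Umbra        W3     62      39
sort by price descending:
   price supplier warehouse  stock  weight
3    196    Umbra        W3    376      39
0    187    Umbra        W1    395      39
2    126    Umbra        W3    201      39
4     90    Umbra        W3     62      39
1     55    Umbra        W1    183      39
add column stock_plus_3 = t['stock'] + 3:
   price supplier warehouse  stock  weight  stock_plus_3
3    196    Umbra        W3    376      39           379
0    187    Umbra        W1    395      39           398
2    126    Umbra        W3    201      39           204
4     90    Umbra        W3     62      39            65
1     55    Umbra        W1    183      39           186
drop duplicate warehouse (keep=last):
   price supplier warehouse  stock  weight  stock_plus_3
4     90    Umbra        W3     62      39            65
1     55    Umbra        W1    183      39           186
add column diff = t['stock'] - t['stock_plus_3']:
   price supplier warehouse  stock  weight  stock_plus_3  diff
4     90    Umbra        W3     62      39            65    -3
1     55    Umbra        W1    183      39           186    -3

245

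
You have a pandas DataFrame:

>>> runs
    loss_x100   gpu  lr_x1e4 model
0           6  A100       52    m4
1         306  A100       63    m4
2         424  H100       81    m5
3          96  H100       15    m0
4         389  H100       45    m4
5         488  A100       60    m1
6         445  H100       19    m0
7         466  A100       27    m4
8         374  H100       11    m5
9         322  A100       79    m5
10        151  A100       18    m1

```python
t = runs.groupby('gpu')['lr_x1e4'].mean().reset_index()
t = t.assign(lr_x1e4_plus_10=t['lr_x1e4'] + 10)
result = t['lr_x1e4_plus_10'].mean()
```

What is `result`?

52.0166666667

group by gpu, mean of lr_x1e4:
gpu
A100    49.833333
H100    34.200000
Name: lr_x1e4, dtype: float64
reset_index():
    gpu    lr_x1e4
0  A100  49.833333
1  H100  34.200000
add column lr_x1e4_plus_10 = t['lr_x1e4'] + 10:
    gpu    lr_x1e4  lr_x1e4_plus_10
0  A100  49.833333        59.833333
1  H100  34.200000        44.200000
So mean() = 52.0166666667.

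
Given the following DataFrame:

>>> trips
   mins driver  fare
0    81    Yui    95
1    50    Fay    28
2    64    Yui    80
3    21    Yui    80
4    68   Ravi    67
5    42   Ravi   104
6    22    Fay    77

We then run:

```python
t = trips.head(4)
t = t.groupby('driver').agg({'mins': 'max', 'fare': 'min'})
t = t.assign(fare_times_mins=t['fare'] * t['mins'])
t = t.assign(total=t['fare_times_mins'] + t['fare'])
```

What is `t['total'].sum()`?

take first 4 rows:
   mins driver  fare
0    81    Yui    95
1    50    Fay    28
2    64    Yui    80
3    21    Yui    80
group by driver: max(mins), min(fare):
        mins  fare
driver            
Fay       50    28
Yui       81    80
add column fare_times_mins = t['fare'] * t['mins']:
        mins  fare  fare_times_mins
driver                             
Fay       50    28             1400
Yui       81    80             6480
add column total = t['fare_times_mins'] + t['fare']:
        mins  fare  fare_times_mins  total
driver                                    
Fay       50    28             1400   1428
Yui       81    80             6480   6560
sum of column 'total' → 7988

7988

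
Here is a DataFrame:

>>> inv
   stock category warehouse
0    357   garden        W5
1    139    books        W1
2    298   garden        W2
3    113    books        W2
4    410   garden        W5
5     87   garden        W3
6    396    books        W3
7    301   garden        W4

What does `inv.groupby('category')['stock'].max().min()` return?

group by category, max of stock:
category
books     396
garden    410
Name: stock, dtype: int64
Taking the min of the resulting series gives 396.

396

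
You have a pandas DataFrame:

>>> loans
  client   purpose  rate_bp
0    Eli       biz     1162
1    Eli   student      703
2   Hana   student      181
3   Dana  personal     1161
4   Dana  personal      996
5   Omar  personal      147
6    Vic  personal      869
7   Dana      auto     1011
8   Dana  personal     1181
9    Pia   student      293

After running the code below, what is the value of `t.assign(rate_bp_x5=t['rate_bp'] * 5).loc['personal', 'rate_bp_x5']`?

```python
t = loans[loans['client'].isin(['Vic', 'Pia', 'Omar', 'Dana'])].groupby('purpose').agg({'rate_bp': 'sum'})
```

filter rows where client in ['Vic', 'Pia', 'Omar', 'Dana']:
  client   purpose  rate_bp
3   Dana  personal     1161
4   Dana  personal      996
5   Omar  personal      147
6    Vic  personal      869
7   Dana      auto     1011
8   Dana  personal     1181
9    Pia   student      293
group by purpose, sum of rate_bp:
          rate_bp
purpose          
auto         1011
personal     4354
student       293
add column rate_bp_x5 = t['rate_bp'] * 5:
          rate_bp  rate_bp_x5
purpose                      
auto         1011        5055
personal     4354       21770
student       293        1465
Reading off the value at row 'personal', column 'rate_bp_x5', we get 21770.

21770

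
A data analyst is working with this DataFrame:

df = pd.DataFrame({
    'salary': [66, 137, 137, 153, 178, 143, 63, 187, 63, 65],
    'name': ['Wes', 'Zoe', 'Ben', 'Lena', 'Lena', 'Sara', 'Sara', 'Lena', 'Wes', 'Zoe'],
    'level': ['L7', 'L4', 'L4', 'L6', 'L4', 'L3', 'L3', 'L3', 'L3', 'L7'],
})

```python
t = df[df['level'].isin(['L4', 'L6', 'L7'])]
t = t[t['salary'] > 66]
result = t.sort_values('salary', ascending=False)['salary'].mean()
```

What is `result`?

filter rows where level in ['L4', 'L6', 'L7']:
   salary  name level
0      66   Wes    L7
1     137   Zoe    L4
2     137   Ben    L4
3     153  Lena    L6
4     178  Lena    L4
9      65   Zoe    L7
filter rows where salary > 66:
   salary  name level
1     137   Zoe    L4
2     137   Ben    L4
3     153  Lena    L6
4     178  Lena    L4
sort by salary descending:
   salary  name level
4     178  Lena    L4
3     153  Lena    L6
1     137   Zoe    L4
2     137   Ben    L4

151.25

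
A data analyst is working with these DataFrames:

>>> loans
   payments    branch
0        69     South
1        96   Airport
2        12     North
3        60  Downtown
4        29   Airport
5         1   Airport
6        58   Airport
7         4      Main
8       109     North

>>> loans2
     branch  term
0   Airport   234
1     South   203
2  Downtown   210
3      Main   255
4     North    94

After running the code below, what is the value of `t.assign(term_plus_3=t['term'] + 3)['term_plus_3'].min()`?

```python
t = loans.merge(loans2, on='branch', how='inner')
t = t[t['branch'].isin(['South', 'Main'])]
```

merge on 'branch' (how='inner') → 9 rows:
   payments    branch  term
0        69     South   203
1        96   Airport   234
2        12     North    94
3        60  Downtown   210
4        29   Airport   234
5         1   Airport   234
6        58   Airport   234
7         4      Main   255
8       109     North    94
filter rows where branch in ['South', 'Main']:
   payments branch  term
0        69  South   203
7         4   Main   255
add column term_plus_3 = t['term'] + 3:
   payments branch  term  term_plus_3
0        69  South   203          206
7         4   Main   255          258
min of column 'term_plus_3' → 206

206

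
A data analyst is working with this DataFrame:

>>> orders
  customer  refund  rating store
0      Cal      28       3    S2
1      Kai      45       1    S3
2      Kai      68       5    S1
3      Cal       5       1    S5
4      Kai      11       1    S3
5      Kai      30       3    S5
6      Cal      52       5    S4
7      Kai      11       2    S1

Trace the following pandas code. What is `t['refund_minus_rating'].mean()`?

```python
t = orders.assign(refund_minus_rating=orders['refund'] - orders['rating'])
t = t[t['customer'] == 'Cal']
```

add column refund_minus_rating = orders['refund'] - orders['rating']:
  customer  refund  rating store  refund_minus_rating
0      Cal      28       3    S2                   25
1      Kai      45       1    S3                   44
2      Kai      68       5    S1                   63
3      Cal       5       1    S5                    4
4      Kai      11       1    S3                   10
5      Kai      30       3    S5                   27
6      Cal      52       5    S4                   47
7      Kai      11       2    S1                    9
filter rows where customer == 'Cal':
  customer  refund  rating store  refund_minus_rating
0      Cal      28       3    S2                   25
3      Cal       5       1    S5                    4
6      Cal      52       5    S4                   47

25.3333333333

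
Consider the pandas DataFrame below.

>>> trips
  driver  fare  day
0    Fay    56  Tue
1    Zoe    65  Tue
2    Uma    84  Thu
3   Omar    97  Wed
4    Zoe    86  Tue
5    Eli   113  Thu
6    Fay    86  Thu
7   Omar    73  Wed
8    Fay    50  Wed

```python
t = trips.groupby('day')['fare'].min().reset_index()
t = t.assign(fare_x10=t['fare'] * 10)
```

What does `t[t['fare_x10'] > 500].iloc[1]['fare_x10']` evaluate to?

560

group by day, min of fare:
day
Thu    84
Tue    56
Wed    50
Name: fare, dtype: int64
reset_index():
   day  fare
0  Thu    84
1  Tue    56
2  Wed    50
add column fare_x10 = t['fare'] * 10:
   day  fare  fare_x10
0  Thu    84       840
1  Tue    56       560
2  Wed    50       500
filter rows where fare_x10 > 500:
   day  fare  fare_x10
0  Thu    84       840
1  Tue    56       560
Taking the value at position 1, column 'fare_x10' gives 560.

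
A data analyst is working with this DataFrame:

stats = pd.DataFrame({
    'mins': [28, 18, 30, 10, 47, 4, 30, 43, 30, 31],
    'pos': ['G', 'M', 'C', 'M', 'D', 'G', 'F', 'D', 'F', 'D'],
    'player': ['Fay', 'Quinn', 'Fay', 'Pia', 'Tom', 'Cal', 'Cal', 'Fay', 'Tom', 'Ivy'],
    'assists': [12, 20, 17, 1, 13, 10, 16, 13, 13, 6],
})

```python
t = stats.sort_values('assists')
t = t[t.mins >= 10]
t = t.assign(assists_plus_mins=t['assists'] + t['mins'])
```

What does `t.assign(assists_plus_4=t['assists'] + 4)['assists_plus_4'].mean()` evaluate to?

16.3333333333

sort by assists:
   mins pos player  assists
3    10   M    Pia        1
9    31   D    Ivy        6
5     4   G    Cal       10
0    28   G    Fay       12
4    47   D    Tom       13
7    43   D    Fay       13
8    30   F    Tom       13
6    30   F    Cal       16
2    30   C    Fay       17
1    18   M  Quinn       20
filter rows where mins >= 10:
   mins pos player  assists
3    10   M    Pia        1
9    31   D    Ivy        6
0    28   G    Fay       12
4    47   D    Tom       13
7    43   D    Fay       13
8    30   F    Tom       13
6    30   F    Cal       16
2    30   C    Fay       17
1    18   M  Quinn       20
add column assists_plus_mins = t['assists'] + t['mins']:
   mins pos player  assists  assists_plus_mins
3    10   M    Pia        1                 11
9    31   D    Ivy        6                 37
0    28   G    Fay       12                 40
4    47   D    Tom       13                 60
7    43   D    Fay       13                 56
8    30   F    Tom       13                 43
6    30   F    Cal       16                 46
2    30   C    Fay       17                 47
1    18   M  Quinn       20                 38
add column assists_plus_4 = t['assists'] + 4:
   mins pos player  assists  assists_plus_mins  assists_plus_4
3    10   M    Pia        1                 11               5
9    31   D    Ivy        6                 37              10
0    28   G    Fay       12                 40              16
4    47   D    Tom       13                 60              17
7    43   D    Fay       13                 56              17
8    30   F    Tom       13                 43              17
6    30   F    Cal       16                 46              20
2    30   C    Fay       17                 47              21
1    18   M  Quinn       20                 38              24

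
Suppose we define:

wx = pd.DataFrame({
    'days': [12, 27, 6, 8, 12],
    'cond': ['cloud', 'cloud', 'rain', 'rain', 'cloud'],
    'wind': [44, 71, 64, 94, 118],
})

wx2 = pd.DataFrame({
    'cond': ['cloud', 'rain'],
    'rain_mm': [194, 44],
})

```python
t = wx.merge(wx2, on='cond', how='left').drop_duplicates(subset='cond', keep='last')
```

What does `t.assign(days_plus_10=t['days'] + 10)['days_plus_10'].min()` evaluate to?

18

merge on 'cond' (how='left') → 5 rows:
   days   cond  wind  rain_mm
0    12  cloud    44      194
1    27  cloud    71      194
2     6   rain    64       44
3     8   rain    94       44
4    12  cloud   118      194
drop duplicate cond (keep=last):
   days   cond  wind  rain_mm
3     8   rain    94       44
4    12  cloud   118      194
add column days_plus_10 = t['days'] + 10:
   days   cond  wind  rain_mm  days_plus_10
3     8   rain    94       44            18
4    12  cloud   118      194            22
So min() = 18.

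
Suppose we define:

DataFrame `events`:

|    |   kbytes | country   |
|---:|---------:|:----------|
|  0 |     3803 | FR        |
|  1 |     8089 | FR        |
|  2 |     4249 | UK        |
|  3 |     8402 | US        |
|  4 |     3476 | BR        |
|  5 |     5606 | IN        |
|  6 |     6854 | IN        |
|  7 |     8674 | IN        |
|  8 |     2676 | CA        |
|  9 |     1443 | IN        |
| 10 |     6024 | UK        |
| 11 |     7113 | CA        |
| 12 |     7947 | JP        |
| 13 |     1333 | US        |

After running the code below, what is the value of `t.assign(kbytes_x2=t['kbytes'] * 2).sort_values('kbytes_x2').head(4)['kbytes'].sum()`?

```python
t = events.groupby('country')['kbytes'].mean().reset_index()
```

18374.5

group by country, mean of kbytes:
country
BR    3476.00
CA    4894.50
FR    5946.00
IN    5644.25
JP    7947.00
UK    5136.50
US    4867.50
Name: kbytes, dtype: float64
reset_index():
  country   kbytes
0      BR  3476.00
1      CA  4894.50
2      FR  5946.00
3      IN  5644.25
4      JP  7947.00
5      UK  5136.50
6      US  4867.50
add column kbytes_x2 = t['kbytes'] * 2:
  country   kbytes  kbytes_x2
0      BR  3476.00     6952.0
1      CA  4894.50     9789.0
2      FR  5946.00    11892.0
3      IN  5644.25    11288.5
4      JP  7947.00    15894.0
5      UK  5136.50    10273.0
6      US  4867.50     9735.0
sort by kbytes_x2:
  country   kbytes  kbytes_x2
0      BR  3476.00     6952.0
6      US  4867.50     9735.0
1      CA  4894.50     9789.0
5      UK  5136.50    10273.0
3      IN  5644.25    11288.5
2      FR  5946.00    11892.0
4      JP  7947.00    15894.0
take first 4 rows:
  country  kbytes  kbytes_x2
0      BR  3476.0     6952.0
6      US  4867.5     9735.0
1      CA  4894.5     9789.0
5      UK  5136.5    10273.0
sum of column 'kbytes' → 18374.5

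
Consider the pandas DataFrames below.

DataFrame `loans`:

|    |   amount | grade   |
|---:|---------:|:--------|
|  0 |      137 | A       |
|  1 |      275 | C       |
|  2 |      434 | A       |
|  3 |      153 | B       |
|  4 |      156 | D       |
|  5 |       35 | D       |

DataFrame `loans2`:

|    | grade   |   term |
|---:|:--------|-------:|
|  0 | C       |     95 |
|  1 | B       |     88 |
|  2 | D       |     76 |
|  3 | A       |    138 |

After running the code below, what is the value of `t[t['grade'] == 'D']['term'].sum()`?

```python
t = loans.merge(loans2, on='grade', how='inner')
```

merge on 'grade' (how='inner') → 6 rows:
   amount grade  term
0     137     A   138
1     275     C    95
2     434     A   138
3     153     B    88
4     156     D    76
5      35     D    76
filter rows where grade == 'D':
   amount grade  term
4     156     D    76
5      35     D    76
Then the sum of column 'term': 152

152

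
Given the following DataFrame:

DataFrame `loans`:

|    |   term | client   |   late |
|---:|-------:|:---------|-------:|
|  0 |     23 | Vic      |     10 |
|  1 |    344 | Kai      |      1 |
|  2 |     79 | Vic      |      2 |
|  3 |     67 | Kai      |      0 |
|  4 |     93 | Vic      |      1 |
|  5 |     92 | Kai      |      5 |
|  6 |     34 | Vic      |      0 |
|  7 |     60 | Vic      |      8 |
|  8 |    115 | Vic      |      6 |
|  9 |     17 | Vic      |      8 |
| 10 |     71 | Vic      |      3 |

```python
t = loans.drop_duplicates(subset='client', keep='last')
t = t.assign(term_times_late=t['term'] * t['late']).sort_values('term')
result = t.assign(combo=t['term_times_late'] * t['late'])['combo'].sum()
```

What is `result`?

2939

drop duplicate client (keep=last):
    term client  late
5     92    Kai     5
10    71    Vic     3
add column term_times_late = t['term'] * t['late']:
    term client  late  term_times_late
5     92    Kai     5              460
10    71    Vic     3              213
sort by term:
    term client  late  term_times_late
10    71    Vic     3              213
5     92    Kai     5              460
add column combo = t['term_times_late'] * t['late']:
    term client  late  term_times_late  combo
10    71    Vic     3              213    639
5     92    Kai     5              460   2300
sum of column 'combo' → 2939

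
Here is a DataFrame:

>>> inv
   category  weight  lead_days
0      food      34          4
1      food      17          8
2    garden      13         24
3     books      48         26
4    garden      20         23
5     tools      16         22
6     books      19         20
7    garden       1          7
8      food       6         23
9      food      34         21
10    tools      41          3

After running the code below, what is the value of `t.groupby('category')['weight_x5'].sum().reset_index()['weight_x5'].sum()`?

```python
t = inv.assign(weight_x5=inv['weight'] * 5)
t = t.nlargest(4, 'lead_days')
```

435

add column weight_x5 = inv['weight'] * 5:
   category  weight  lead_days  weight_x5
0      food      34          4        170
1      food      17          8         85
2    garden      13         24         65
3     books      48         26        240
4    garden      20         23        100
5     tools      16         22         80
6     books      19         20         95
7    garden       1          7          5
8      food       6         23         30
9      food      34         21        170
10    tools      41          3        205
take 4 rows with largest lead_days:
  category  weight  lead_days  weight_x5
3    books      48         26        240
2   garden      13         24         65
4   garden      20         23        100
8     food       6         23         30
group by category, sum of weight_x5:
category
books     240
food       30
garden    165
Name: weight_x5, dtype: int64
reset_index():
  category  weight_x5
0    books        240
1     food         30
2   garden        165
So sum() = 435.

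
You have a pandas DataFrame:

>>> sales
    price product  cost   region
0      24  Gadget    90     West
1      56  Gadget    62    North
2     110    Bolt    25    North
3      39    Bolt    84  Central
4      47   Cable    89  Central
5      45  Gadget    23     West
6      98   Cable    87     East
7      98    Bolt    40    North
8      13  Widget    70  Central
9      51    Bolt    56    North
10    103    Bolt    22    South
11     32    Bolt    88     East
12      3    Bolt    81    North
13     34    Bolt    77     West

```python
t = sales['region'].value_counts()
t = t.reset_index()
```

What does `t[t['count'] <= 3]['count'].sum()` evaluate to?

9

value_counts of region:
region
North      5
West       3
Central    3
East       2
South      1
Name: count, dtype: int64
reset_index():
    region  count
0    North      5
1     West      3
2  Central      3
3     East      2
4    South      1
filter rows where count <= 3:
    region  count
1     West      3
2  Central      3
3     East      2
4    South      1
sum of column 'count' → 9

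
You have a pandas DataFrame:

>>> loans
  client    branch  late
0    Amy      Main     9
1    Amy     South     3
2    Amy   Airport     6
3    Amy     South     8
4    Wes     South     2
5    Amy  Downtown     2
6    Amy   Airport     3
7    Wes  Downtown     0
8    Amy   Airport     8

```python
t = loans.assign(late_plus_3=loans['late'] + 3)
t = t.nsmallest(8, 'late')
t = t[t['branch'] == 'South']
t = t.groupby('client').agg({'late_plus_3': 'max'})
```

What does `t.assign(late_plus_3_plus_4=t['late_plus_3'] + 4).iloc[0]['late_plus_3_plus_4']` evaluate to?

15

add column late_plus_3 = loans['late'] + 3:
  client    branch  late  late_plus_3
0    Amy      Main     9           12
1    Amy     South     3            6
2    Amy   Airport     6            9
3    Amy     South     8           11
4    Wes     South     2            5
5    Amy  Downtown     2            5
6    Amy   Airport     3            6
7    Wes  Downtown     0            3
8    Amy   Airport     8           11
take 8 rows with smallest late:
  client    branch  late  late_plus_3
7    Wes  Downtown     0            3
4    Wes     South     2            5
5    Amy  Downtown     2            5
1    Amy     South     3            6
6    Amy   Airport     3            6
2    Amy   Airport     6            9
3    Amy     South     8           11
8    Amy   Airport     8           11
filter rows where branch == 'South':
  client branch  late  late_plus_3
4    Wes  South     2            5
1    Amy  South     3            6
3    Amy  South     8           11
group by client, max of late_plus_3:
        late_plus_3
client             
Amy              11
Wes               5
add column late_plus_3_plus_4 = t['late_plus_3'] + 4:
        late_plus_3  late_plus_3_plus_4
client                                 
Amy              11                  15
Wes               5                   9
Then the value at position 0, column 'late_plus_3_plus_4': 15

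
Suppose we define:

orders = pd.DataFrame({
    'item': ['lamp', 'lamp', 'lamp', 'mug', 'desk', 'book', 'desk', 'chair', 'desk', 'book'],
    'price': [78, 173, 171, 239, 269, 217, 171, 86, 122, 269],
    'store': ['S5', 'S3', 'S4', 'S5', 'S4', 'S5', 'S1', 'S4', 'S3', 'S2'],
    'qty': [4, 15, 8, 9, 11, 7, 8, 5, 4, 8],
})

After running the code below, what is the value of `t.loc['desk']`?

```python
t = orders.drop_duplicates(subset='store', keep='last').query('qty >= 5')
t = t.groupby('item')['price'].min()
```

171

drop duplicate store (keep=last):
    item  price store  qty
5   book    217    S5    7
6   desk    171    S1    8
7  chair     86    S4    5
8   desk    122    S3    4
9   book    269    S2    8
filter rows where qty >= 5:
    item  price store  qty
5   book    217    S5    7
6   desk    171    S1    8
7  chair     86    S4    5
9   book    269    S2    8
group by item, min of price:
item
book     217
chair     86
desk     171
Name: price, dtype: int64
The value at index 'desk' is 171.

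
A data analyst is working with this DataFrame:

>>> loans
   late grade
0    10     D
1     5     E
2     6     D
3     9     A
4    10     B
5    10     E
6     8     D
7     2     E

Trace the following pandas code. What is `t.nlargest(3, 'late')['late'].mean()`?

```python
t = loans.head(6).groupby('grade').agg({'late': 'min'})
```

take first 6 rows:
   late grade
0    10     D
1     5     E
2     6     D
3     9     A
4    10     B
5    10     E
group by grade, min of late:
       late
grade      
A         9
B        10
D         6
E         5
take 3 rows with largest late:
       late
grade      
B        10
A         9
D         6
So mean() = 8.33333333333.

8.33333333333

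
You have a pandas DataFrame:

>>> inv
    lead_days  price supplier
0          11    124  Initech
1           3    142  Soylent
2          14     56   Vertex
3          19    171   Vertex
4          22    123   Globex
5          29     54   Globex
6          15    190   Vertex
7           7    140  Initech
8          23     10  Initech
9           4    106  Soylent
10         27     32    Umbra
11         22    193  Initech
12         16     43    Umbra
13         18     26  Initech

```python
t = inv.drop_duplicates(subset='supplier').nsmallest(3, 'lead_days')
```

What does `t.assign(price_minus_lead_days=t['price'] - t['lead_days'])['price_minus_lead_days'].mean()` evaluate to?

98.0

drop duplicate supplier (keep=first):
    lead_days  price supplier
0          11    124  Initech
1           3    142  Soylent
2          14     56   Vertex
4          22    123   Globex
10         27     32    Umbra
take 3 rows with smallest lead_days:
   lead_days  price supplier
1          3    142  Soylent
0         11    124  Initech
2         14     56   Vertex
add column price_minus_lead_days = t['price'] - t['lead_days']:
   lead_days  price supplier  price_minus_lead_days
1          3    142  Soylent                    139
0         11    124  Initech                    113
2         14     56   Vertex                     42
Reading off the mean of column 'price_minus_lead_days', we get 98.0.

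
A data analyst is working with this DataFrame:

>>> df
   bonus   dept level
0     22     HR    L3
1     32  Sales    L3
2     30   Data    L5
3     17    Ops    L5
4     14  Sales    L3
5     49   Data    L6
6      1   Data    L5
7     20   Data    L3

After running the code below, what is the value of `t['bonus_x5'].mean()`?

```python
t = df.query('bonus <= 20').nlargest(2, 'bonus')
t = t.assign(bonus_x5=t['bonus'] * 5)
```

92.5

filter rows where bonus <= 20:
   bonus   dept level
3     17    Ops    L5
4     14  Sales    L3
6      1   Data    L5
7     20   Data    L3
take 2 rows with largest bonus:
   bonus  dept level
7     20  Data    L3
3     17   Ops    L5
add column bonus_x5 = t['bonus'] * 5:
   bonus  dept level  bonus_x5
7     20  Data    L3       100
3     17   Ops    L5        85
Hence 92.5.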